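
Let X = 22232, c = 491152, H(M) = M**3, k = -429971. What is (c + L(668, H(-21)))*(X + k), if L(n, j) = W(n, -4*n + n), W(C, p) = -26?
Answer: -200251224114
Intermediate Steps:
L(n, j) = -26
(c + L(668, H(-21)))*(X + k) = (491152 - 26)*(22232 - 429971) = 491126*(-407739) = -200251224114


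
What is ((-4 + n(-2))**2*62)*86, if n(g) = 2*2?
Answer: 0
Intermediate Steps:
n(g) = 4
((-4 + n(-2))**2*62)*86 = ((-4 + 4)**2*62)*86 = (0**2*62)*86 = (0*62)*86 = 0*86 = 0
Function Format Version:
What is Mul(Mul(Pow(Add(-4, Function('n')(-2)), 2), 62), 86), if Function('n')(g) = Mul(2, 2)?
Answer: 0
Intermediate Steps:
Function('n')(g) = 4
Mul(Mul(Pow(Add(-4, Function('n')(-2)), 2), 62), 86) = Mul(Mul(Pow(Add(-4, 4), 2), 62), 86) = Mul(Mul(Pow(0, 2), 62), 86) = Mul(Mul(0, 62), 86) = Mul(0, 86) = 0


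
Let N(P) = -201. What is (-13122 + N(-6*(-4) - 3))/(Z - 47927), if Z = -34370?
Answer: 13323/82297 ≈ 0.16189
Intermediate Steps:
(-13122 + N(-6*(-4) - 3))/(Z - 47927) = (-13122 - 201)/(-34370 - 47927) = -13323/(-82297) = -13323*(-1/82297) = 13323/82297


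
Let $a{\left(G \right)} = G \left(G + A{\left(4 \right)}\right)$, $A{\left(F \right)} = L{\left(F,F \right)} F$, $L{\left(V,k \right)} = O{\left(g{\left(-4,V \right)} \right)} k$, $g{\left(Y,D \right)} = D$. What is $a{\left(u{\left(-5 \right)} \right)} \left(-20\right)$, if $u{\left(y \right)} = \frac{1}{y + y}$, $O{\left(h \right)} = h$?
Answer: $\frac{639}{5} \approx 127.8$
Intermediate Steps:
$L{\left(V,k \right)} = V k$
$A{\left(F \right)} = F^{3}$ ($A{\left(F \right)} = F F F = F^{2} F = F^{3}$)
$u{\left(y \right)} = \frac{1}{2 y}$
$a{\left(G \right)} = G \left(64 + G\right)$ ($a{\left(G \right)} = G \left(G + 4^{3}\right) = G \left(G + 64\right) = G \left(64 + G\right)$)
$a{\left(u{\left(-5 \right)} \right)} \left(-20\right) = \frac{1}{2 \left(-5\right)} \left(64 + \frac{1}{2 \left(-5\right)}\right) \left(-20\right) = \frac{1}{2} \left(- \frac{1}{5}\right) \left(64 + \frac{1}{2} \left(- \frac{1}{5}\right)\right) \left(-20\right) = - \frac{64 - \frac{1}{10}}{10} \left(-20\right) = \left(- \frac{1}{10}\right) \frac{639}{10} \left(-20\right) = \left(- \frac{639}{100}\right) \left(-20\right) = \frac{639}{5}$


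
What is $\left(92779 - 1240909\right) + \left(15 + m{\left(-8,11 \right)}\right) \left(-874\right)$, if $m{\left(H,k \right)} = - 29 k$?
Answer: $-882434$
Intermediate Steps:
$\left(92779 - 1240909\right) + \left(15 + m{\left(-8,11 \right)}\right) \left(-874\right) = \left(92779 - 1240909\right) + \left(15 - 319\right) \left(-874\right) = -1148130 + \left(15 - 319\right) \left(-874\right) = -1148130 - -265696 = -1148130 + 265696 = -882434$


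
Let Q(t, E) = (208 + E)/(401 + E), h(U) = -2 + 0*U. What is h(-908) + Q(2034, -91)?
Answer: -503/310 ≈ -1.6226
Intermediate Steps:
h(U) = -2 (h(U) = -2 + 0 = -2)
Q(t, E) = (208 + E)/(401 + E)
h(-908) + Q(2034, -91) = -2 + (208 - 91)/(401 - 91) = -2 + 117/310 = -503/310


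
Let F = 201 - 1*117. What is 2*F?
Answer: 168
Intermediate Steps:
F = 84 (F = 201 - 117 = 84)
2*F = 2*84 = 168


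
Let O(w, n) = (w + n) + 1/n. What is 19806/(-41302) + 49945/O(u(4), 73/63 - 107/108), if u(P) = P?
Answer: 99018516816501/20066845163 ≈ 4934.4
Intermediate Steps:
O(w, n) = n + w + 1/n (O(w, n) = (n + w) + 1/n = n + w + 1/n)
19806/(-41302) + 49945/O(u(4), 73/63 - 107/108) = 19806/(-41302) + 49945/((73/63 - 107/108) + 4 + 1/(73/63 - 107/108)) = 19806*(-1/41302) + 49945/((73*(1/63) - 107*1/108) + 4 + 1/(73*(1/63) - 107*1/108)) = -9903/20651 + 49945/((73/63 - 107/108) + 4 + 1/(73/63 - 107/108)) = -9903/20651 + 49945/(127/756 + 4 + 1/(127/756)) = -9903/20651 + 49945/(127/756 + 4 + 756/127) = -9903/20651 + 49945/(971713/96012) = -9903/20651 + 49945*(96012/971713) = -9903/20651 + 4795319340/971713 = 99018516816501/20066845163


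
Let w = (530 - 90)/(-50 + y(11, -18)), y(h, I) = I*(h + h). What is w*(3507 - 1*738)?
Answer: -609180/223 ≈ -2731.8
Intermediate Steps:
y(h, I) = 2*I*h (y(h, I) = I*(2*h) = 2*I*h)
w = -220/223 (w = (530 - 90)/(-50 + 2*(-18)*11) = 440/(-50 - 396) = 440/(-446) = 440*(-1/446) = -220/223 ≈ -0.98655)
w*(3507 - 1*738) = -220*(3507 - 1*738)/223 = -220*(3507 - 738)/223 = -220/223*2769 = -609180/223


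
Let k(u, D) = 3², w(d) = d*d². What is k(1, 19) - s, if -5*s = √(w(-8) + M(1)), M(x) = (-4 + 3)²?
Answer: 9 + I*√511/5 ≈ 9.0 + 4.5211*I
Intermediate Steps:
M(x) = 1 (M(x) = (-1)² = 1)
w(d) = d³
k(u, D) = 9
s = -I*√511/5 (s = -√((-8)³ + 1)/5 = -√(-512 + 1)/5 = -I*√511/5 ≈ -4.5211*I)
k(1, 19) - s = 9 - (-1)*I*√511/5 = 9 + I*√511/5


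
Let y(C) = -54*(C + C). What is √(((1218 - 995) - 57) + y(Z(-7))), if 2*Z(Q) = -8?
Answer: √598 ≈ 24.454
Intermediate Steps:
Z(Q) = -4 (Z(Q) = (½)*(-8) = -4)
y(C) = -108*C
√(((1218 - 995) - 57) + y(Z(-7))) = √(((1218 - 995) - 57) - 108*(-4)) = √((223 - 57) + 432) = √(166 + 432) = √598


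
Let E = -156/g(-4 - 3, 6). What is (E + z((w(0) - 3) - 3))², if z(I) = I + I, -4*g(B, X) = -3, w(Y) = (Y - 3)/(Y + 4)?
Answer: 196249/4 ≈ 49062.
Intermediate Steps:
w(Y) = (-3 + Y)/(4 + Y)
g(B, X) = ¾ (g(B, X) = -¼*(-3) = ¾)
E = -208 (E = -156/¾ = -156*4/3 = -208)
z(I) = 2*I
(E + z((w(0) - 3) - 3))² = (-208 + 2*(((-3 + 0)/(4 + 0) - 3) - 3))² = (-208 + 2*((-3/4 - 3) - 3))² = (-208 + 2*(((¼)*(-3) - 3) - 3))² = (-208 + 2*((-¾ - 3) - 3))² = (-208 + 2*(-15/4 - 3))² = (-208 + 2*(-27/4))² = (-208 - 27/2)² = (-443/2)² = 196249/4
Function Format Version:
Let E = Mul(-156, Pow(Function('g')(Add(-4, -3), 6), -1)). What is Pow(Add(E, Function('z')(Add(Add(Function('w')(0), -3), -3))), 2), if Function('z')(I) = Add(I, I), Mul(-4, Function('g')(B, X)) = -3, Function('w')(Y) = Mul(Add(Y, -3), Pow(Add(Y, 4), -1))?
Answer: Rational(196249, 4) ≈ 49062.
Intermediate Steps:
Function('w')(Y) = Mul(Pow(Add(4, Y), -1), Add(-3, Y)) (Function('w')(Y) = Mul(Add(-3, Y), Pow(Add(4, Y), -1)) = Mul(Pow(Add(4, Y), -1), Add(-3, Y)))
Function('g')(B, X) = Rational(3, 4) (Function('g')(B, X) = Mul(Rational(-1, 4), -3) = Rational(3, 4))
E = -208 (E = Mul(-156, Pow(Rational(3, 4), -1)) = Mul(-156, Rational(4, 3)) = -208)
Function('z')(I) = Mul(2, I)
Pow(Add(E, Function('z')(Add(Add(Function('w')(0), -3), -3))), 2) = Pow(Add(-208, Mul(2, Add(Add(Mul(Pow(Add(4, 0), -1), Add(-3, 0)), -3), -3))), 2) = Pow(Add(-208, Mul(2, Add(Add(Mul(Pow(4, -1), -3), -3), -3))), 2) = Pow(Add(-208, Mul(2, Add(Add(Mul(Rational(1, 4), -3), -3), -3))), 2) = Pow(Add(-208, Mul(2, Add(Add(Rational(-3, 4), -3), -3))), 2) = Pow(Add(-208, Mul(2, Add(Rational(-15, 4), -3))), 2) = Pow(Add(-208, Mul(2, Rational(-27, 4))), 2) = Pow(Add(-208, Rational(-27, 2)), 2) = Pow(Rational(-443, 2), 2) = Rational(196249, 4)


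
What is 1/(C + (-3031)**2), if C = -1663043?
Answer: 1/7523918 ≈ 1.3291e-7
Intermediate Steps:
1/(C + (-3031)**2) = 1/(-1663043 + (-3031)**2) = 1/(-1663043 + 9186961) = 1/7523918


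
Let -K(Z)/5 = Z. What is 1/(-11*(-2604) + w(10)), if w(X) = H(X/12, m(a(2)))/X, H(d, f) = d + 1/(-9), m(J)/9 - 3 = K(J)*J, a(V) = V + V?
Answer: 180/5155933 ≈ 3.4911e-5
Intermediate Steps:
K(Z) = -5*Z
a(V) = 2*V
m(J) = 27 - 45*J² (m(J) = 27 + 9*((-5*J)*J) = 27 + 9*(-5*J²) = 27 - 45*J²)
H(d, f) = -⅑ + d (H(d, f) = d - ⅑ = -⅑ + d)
w(X) = (-⅑ + X/12)/X
1/(-11*(-2604) + w(10)) = 1/(-11*(-2604) + (1/36)*(-4 + 3*10)/10) = 1/(28644 + (1/36)*(⅒)*(-4 + 30)) = 1/(28644 + (1/36)*(⅒)*26) = 1/(28644 + 13/180) = 1/(5155933/180) = 180/5155933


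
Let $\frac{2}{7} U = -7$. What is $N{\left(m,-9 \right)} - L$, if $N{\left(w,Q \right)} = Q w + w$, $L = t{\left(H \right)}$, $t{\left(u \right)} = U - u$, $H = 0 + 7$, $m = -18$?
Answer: $\frac{351}{2} \approx 175.5$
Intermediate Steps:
$U = - \frac{49}{2}$ ($U = \frac{7}{2} \left(-7\right) = - \frac{49}{2} \approx -24.5$)
$H = 7$
$t{\left(u \right)} = - \frac{49}{2} - u$
$L = - \frac{63}{2}$ ($L = - \frac{49}{2} - 7 = - \frac{63}{2} \approx -31.5$)
$N{\left(w,Q \right)} = w + Q w$
$N{\left(m,-9 \right)} - L = - 18 \left(1 - 9\right) - - \frac{63}{2} = \left(-18\right) \left(-8\right) + \frac{63}{2} = 144 + \frac{63}{2} = \frac{351}{2}$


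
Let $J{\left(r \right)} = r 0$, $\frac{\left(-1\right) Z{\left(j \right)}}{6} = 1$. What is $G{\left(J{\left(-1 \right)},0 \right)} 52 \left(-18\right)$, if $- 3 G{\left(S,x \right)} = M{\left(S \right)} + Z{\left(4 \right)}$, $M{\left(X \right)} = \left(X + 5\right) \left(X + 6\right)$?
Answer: $7488$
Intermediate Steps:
$M{\left(X \right)} = \left(5 + X\right) \left(6 + X\right)$
$Z{\left(j \right)} = -6$ ($Z{\left(j \right)} = \left(-6\right) 1 = -6$)
$J{\left(r \right)} = 0$
$G{\left(S,x \right)} = -8 - \frac{11 S}{3} - \frac{S^{2}}{3}$ ($G{\left(S,x \right)} = - \frac{\left(30 + S^{2} + 11 S\right) - 6}{3} = - \frac{24 + S^{2} + 11 S}{3} = -8 - \frac{11 S}{3} - \frac{S^{2}}{3}$)
$G{\left(J{\left(-1 \right)},0 \right)} 52 \left(-18\right) = \left(-8 - 0 - \frac{0^{2}}{3}\right) 52 \left(-18\right) = \left(-8 + 0 - 0\right) 52 \left(-18\right) = \left(-8 + 0 + 0\right) 52 \left(-18\right) = \left(-8\right) 52 \left(-18\right) = \left(-416\right) \left(-18\right) = 7488$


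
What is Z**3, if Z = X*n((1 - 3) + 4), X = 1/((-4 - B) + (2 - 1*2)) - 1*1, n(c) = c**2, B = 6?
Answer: -10648/125 ≈ -85.184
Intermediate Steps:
X = -11/10 (X = 1/((-4 - 1*6) + (2 - 1*2)) - 1*1 = 1/((-4 - 6) + (2 - 2)) - 1 = 1/(-10 + 0) - 1 = 1/(-10) - 1 = -1/10 - 1 = -11/10 ≈ -1.1000)
Z = -22/5 (Z = -11*((1 - 3) + 4)**2/10 = -11*(-2 + 4)**2/10 = -11/10*2**2 = -11/10*4 = -22/5 ≈ -4.4000)
Z**3 = (-22/5)**3 = -10648/125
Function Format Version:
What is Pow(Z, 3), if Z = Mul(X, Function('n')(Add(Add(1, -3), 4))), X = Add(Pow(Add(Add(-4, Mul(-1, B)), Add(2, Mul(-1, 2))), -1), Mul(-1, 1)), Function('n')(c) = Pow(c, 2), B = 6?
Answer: Rational(-10648, 125) ≈ -85.184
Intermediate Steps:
X = Rational(-11, 10) (X = Add(Pow(Add(Add(-4, Mul(-1, 6)), Add(2, Mul(-1, 2))), -1), Mul(-1, 1)) = Add(Pow(Add(Add(-4, -6), Add(2, -2)), -1), -1) = Add(Pow(Add(-10, 0), -1), -1) = Add(Pow(-10, -1), -1) = Add(Rational(-1, 10), -1) = Rational(-11, 10) ≈ -1.1000)
Z = Rational(-22, 5) (Z = Mul(Rational(-11, 10), Pow(Add(Add(1, -3), 4), 2)) = Mul(Rational(-11, 10), Pow(Add(-2, 4), 2)) = Mul(Rational(-11, 10), Pow(2, 2)) = Mul(Rational(-11, 10), 4) = Rational(-22, 5) ≈ -4.4000)
Pow(Z, 3) = Pow(Rational(-22, 5), 3) = Rational(-10648, 125)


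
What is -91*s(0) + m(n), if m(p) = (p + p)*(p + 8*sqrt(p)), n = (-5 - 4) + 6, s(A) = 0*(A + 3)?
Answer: 18 - 48*I*sqrt(3) ≈ 18.0 - 83.138*I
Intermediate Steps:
s(A) = 0 (s(A) = 0*(3 + A) = 0)
n = -3 (n = -9 + 6 = -3)
m(p) = 2*p*(p + 8*sqrt(p)) (m(p) = (2*p)*(p + 8*sqrt(p)) = 2*p*(p + 8*sqrt(p)))
-91*s(0) + m(n) = -91*0 + (2*(-3)**2 + 16*(-3)**(3/2)) = 0 + (2*9 + 16*(-3*I*sqrt(3))) = 0 + (18 - 48*I*sqrt(3)) = 18 - 48*I*sqrt(3)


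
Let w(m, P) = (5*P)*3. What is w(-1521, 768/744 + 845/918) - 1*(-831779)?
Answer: 7890533449/9486 ≈ 8.3181e+5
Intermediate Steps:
w(m, P) = 15*P
w(-1521, 768/744 + 845/918) - 1*(-831779) = 15*(768/744 + 845/918) - 1*(-831779) = 15*(768*(1/744) + 845*(1/918)) + 831779 = 15*(32/31 + 845/918) + 831779 = 15*(55571/28458) + 831779 = 277855/9486 + 831779 = 7890533449/9486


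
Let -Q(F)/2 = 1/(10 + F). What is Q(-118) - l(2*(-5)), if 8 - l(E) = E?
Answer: -971/54 ≈ -17.981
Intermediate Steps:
Q(F) = -2/(10 + F)
l(E) = 8 - E
Q(-118) - l(2*(-5)) = -2/(10 - 118) - (8 - 2*(-5)) = -2/(-108) - (8 - 1*(-10)) = -2*(-1/108) - (8 + 10) = 1/54 - 1*18 = 1/54 - 18 = -971/54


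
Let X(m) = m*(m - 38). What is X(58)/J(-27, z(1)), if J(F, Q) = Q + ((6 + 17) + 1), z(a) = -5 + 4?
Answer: 1160/23 ≈ 50.435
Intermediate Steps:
z(a) = -1
J(F, Q) = 24 + Q (J(F, Q) = Q + (23 + 1) = Q + 24 = 24 + Q)
X(m) = m*(-38 + m)
X(58)/J(-27, z(1)) = (58*(-38 + 58))/(24 - 1) = (58*20)/23 = 1160*(1/23) = 1160/23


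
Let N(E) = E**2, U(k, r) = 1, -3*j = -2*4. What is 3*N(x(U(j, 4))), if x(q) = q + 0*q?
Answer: 3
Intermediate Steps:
j = 8/3 (j = -(-2)*4/3 = -1/3*(-8) = 8/3 ≈ 2.6667)
x(q) = q (x(q) = q + 0 = q)
3*N(x(U(j, 4))) = 3*1**2 = 3*1 = 3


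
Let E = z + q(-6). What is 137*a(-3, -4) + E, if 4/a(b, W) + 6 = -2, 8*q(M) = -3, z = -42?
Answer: -887/8 ≈ -110.88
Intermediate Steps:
q(M) = -3/8 (q(M) = (⅛)*(-3) = -3/8)
a(b, W) = -½ (a(b, W) = 4/(-6 - 2) = 4/(-8) = 4*(-⅛) = -½)
E = -339/8 (E = -42 - 3/8 = -339/8 ≈ -42.375)
137*a(-3, -4) + E = 137*(-½) - 339/8 = -137/2 - 339/8 = -887/8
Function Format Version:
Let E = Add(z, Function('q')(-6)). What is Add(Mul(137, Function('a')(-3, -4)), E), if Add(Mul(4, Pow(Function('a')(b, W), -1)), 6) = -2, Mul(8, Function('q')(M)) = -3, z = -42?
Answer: Rational(-887, 8) ≈ -110.88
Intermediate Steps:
Function('q')(M) = Rational(-3, 8) (Function('q')(M) = Mul(Rational(1, 8), -3) = Rational(-3, 8))
Function('a')(b, W) = Rational(-1, 2) (Function('a')(b, W) = Mul(4, Pow(Add(-6, -2), -1)) = Mul(4, Pow(-8, -1)) = Mul(4, Rational(-1, 8)) = Rational(-1, 2))
E = Rational(-339, 8) (E = Add(-42, Rational(-3, 8)) = Rational(-339, 8) ≈ -42.375)
Add(Mul(137, Function('a')(-3, -4)), E) = Add(Mul(137, Rational(-1, 2)), Rational(-339, 8)) = Add(Rational(-137, 2), Rational(-339, 8)) = Rational(-887, 8)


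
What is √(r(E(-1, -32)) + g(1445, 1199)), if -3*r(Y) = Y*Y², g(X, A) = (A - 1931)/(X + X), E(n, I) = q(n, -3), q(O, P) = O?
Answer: √5205/255 ≈ 0.28292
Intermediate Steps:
E(n, I) = n
g(X, A) = (-1931 + A)/(2*X) (g(X, A) = (-1931 + A)/((2*X)) = (-1931 + A)*(1/(2*X)) = (-1931 + A)/(2*X))
r(Y) = -Y³/3 (r(Y) = -Y*Y²/3 = -Y³/3)
√(r(E(-1, -32)) + g(1445, 1199)) = √(-⅓*(-1)³ + (½)*(-1931 + 1199)/1445) = √(-⅓*(-1) + (½)*(1/1445)*(-732)) = √(⅓ - 366/1445) = √(347/4335) = √5205/255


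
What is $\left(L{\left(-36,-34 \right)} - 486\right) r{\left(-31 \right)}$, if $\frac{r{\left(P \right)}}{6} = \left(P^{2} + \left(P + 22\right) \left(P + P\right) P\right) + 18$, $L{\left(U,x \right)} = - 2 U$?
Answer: $40536396$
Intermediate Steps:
$r{\left(P \right)} = 108 + 6 P^{2} + 12 P^{2} \left(22 + P\right)$ ($r{\left(P \right)} = 6 \left(\left(P^{2} + \left(P + 22\right) \left(P + P\right) P\right) + 18\right) = 6 \left(\left(P^{2} + \left(22 + P\right) 2 P P\right) + 18\right) = 6 \left(\left(P^{2} + 2 P \left(22 + P\right) P\right) + 18\right) = 6 \left(\left(P^{2} + 2 P^{2} \left(22 + P\right)\right) + 18\right) = 6 \left(18 + P^{2} + 2 P^{2} \left(22 + P\right)\right) = 108 + 6 P^{2} + 12 P^{2} \left(22 + P\right)$)
$\left(L{\left(-36,-34 \right)} - 486\right) r{\left(-31 \right)} = \left(\left(-2\right) \left(-36\right) - 486\right) \left(108 + 12 \left(-31\right)^{3} + 270 \left(-31\right)^{2}\right) = \left(72 - 486\right) \left(108 + 12 \left(-29791\right) + 270 \cdot 961\right) = - 414 \left(108 - 357492 + 259470\right) = \left(-414\right) \left(-97914\right) = 40536396$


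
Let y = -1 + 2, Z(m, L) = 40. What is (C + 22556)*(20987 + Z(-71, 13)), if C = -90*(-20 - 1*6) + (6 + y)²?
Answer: 524518515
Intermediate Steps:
y = 1
C = 2389 (C = -90*(-20 - 1*6) + (6 + 1)² = -90*(-20 - 6) + 7² = -90*(-26) + 49 = 2340 + 49 = 2389)
(C + 22556)*(20987 + Z(-71, 13)) = (2389 + 22556)*(20987 + 40) = 24945*21027 = 524518515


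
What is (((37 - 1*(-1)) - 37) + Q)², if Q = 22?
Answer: 529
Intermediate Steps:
(((37 - 1*(-1)) - 37) + Q)² = (((37 - 1*(-1)) - 37) + 22)² = (((37 + 1) - 37) + 22)² = ((38 - 37) + 22)² = (1 + 22)² = 23² = 529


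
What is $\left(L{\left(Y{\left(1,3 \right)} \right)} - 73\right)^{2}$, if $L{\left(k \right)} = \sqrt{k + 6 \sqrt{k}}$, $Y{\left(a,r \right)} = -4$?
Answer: $\left(73 - 2 \sqrt{-1 + 3 i}\right)^{2} \approx 5021.4 - 409.24 i$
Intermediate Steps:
$\left(L{\left(Y{\left(1,3 \right)} \right)} - 73\right)^{2} = \left(\sqrt{-4 + 6 \sqrt{-4}} - 73\right)^{2} = \left(\sqrt{-4 + 6 \cdot 2 i} - 73\right)^{2} = \left(\sqrt{-4 + 12 i} - 73\right)^{2} = \left(-73 + \sqrt{-4 + 12 i}\right)^{2}$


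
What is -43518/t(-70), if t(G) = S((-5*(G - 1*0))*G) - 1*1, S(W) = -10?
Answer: 43518/11 ≈ 3956.2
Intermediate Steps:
t(G) = -11 (t(G) = -10 - 1*1 = -10 - 1 = -11)
-43518/t(-70) = -43518/(-11) = -43518*(-1/11) = 43518/11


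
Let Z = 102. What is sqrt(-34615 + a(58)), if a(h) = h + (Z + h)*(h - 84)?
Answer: I*sqrt(38717) ≈ 196.77*I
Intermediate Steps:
a(h) = h + (-84 + h)*(102 + h) (a(h) = h + (102 + h)*(h - 84) = h + (102 + h)*(-84 + h) = h + (-84 + h)*(102 + h))
sqrt(-34615 + a(58)) = sqrt(-34615 + (-8568 + 58**2 + 19*58)) = sqrt(-34615 + (-8568 + 3364 + 1102)) = sqrt(-34615 - 4102) = sqrt(-38717) = I*sqrt(38717)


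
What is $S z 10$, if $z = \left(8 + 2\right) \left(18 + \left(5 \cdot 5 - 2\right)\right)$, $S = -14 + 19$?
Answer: $20500$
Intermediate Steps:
$S = 5$
$z = 410$ ($z = 10 \left(18 + \left(25 - 2\right)\right) = 10 \left(18 + 23\right) = 10 \cdot 41 = 410$)
$S z 10 = 5 \cdot 410 \cdot 10 = 2050 \cdot 10 = 20500$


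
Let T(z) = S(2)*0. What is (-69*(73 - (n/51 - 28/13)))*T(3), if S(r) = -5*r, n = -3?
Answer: 0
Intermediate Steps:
T(z) = 0 (T(z) = -5*2*0 = -10*0 = 0)
(-69*(73 - (n/51 - 28/13)))*T(3) = -69*(73 - (-3/51 - 28/13))*0 = -69*(73 - (-3*1/51 - 28*1/13))*0 = -69*(73 - (-1/17 - 28/13))*0 = -69*(73 - 1*(-489/221))*0 = -69*(73 + 489/221)*0 = -69*16622/221*0 = -1146918/221*0 = 0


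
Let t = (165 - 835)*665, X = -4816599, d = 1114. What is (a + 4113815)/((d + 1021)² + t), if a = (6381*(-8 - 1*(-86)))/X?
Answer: 6604865572489/6603035430775 ≈ 1.0003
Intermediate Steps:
a = -165906/1605533 (a = (6381*(-8 - 1*(-86)))/(-4816599) = (6381*(-8 + 86))*(-1/4816599) = (6381*78)*(-1/4816599) = 497718*(-1/4816599) = -165906/1605533 ≈ -0.10333)
t = -445550 (t = -670*665 = -445550)
(a + 4113815)/((d + 1021)² + t) = (-165906/1605533 + 4113815)/((1114 + 1021)² - 445550) = 6604865572489/(1605533*(2135² - 445550)) = 6604865572489/(1605533*(4558225 - 445550)) = (6604865572489/1605533)/4112675 = (6604865572489/1605533)*(1/4112675) = 6604865572489/6603035430775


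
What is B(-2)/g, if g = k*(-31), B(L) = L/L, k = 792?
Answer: -1/24552 ≈ -4.0730e-5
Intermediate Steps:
B(L) = 1
g = -24552 (g = 792*(-31) = -24552)
B(-2)/g = 1/(-24552) = 1*(-1/24552) = -1/24552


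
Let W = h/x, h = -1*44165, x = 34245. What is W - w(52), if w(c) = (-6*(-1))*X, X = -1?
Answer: 32261/6849 ≈ 4.7103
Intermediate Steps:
h = -44165
w(c) = -6 (w(c) = -6*(-1)*(-1) = 6*(-1) = -6)
W = -8833/6849 (W = -44165/34245 = -44165*1/34245 = -8833/6849 ≈ -1.2897)
W - w(52) = -8833/6849 - 1*(-6) = -8833/6849 + 6 = 32261/6849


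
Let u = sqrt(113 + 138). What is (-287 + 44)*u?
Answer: -243*sqrt(251) ≈ -3849.8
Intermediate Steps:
u = sqrt(251) ≈ 15.843
(-287 + 44)*u = (-287 + 44)*sqrt(251) = -243*sqrt(251)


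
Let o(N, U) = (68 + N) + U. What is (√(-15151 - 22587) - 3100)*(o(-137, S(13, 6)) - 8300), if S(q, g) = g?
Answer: 25925300 - 8363*I*√37738 ≈ 2.5925e+7 - 1.6246e+6*I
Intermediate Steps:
o(N, U) = 68 + N + U
(√(-15151 - 22587) - 3100)*(o(-137, S(13, 6)) - 8300) = (√(-15151 - 22587) - 3100)*((68 - 137 + 6) - 8300) = (√(-37738) - 3100)*(-63 - 8300) = (I*√37738 - 3100)*(-8363) = (-3100 + I*√37738)*(-8363) = 25925300 - 8363*I*√37738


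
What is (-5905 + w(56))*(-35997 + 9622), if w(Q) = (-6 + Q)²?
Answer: 89806875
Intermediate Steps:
(-5905 + w(56))*(-35997 + 9622) = (-5905 + (-6 + 56)²)*(-35997 + 9622) = (-5905 + 50²)*(-26375) = (-5905 + 2500)*(-26375) = -3405*(-26375) = 89806875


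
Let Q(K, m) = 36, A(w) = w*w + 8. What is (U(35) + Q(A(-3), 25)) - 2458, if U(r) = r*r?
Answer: -1197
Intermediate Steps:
A(w) = 8 + w**2 (A(w) = w**2 + 8 = 8 + w**2)
U(r) = r**2
(U(35) + Q(A(-3), 25)) - 2458 = (35**2 + 36) - 2458 = (1225 + 36) - 2458 = 1261 - 2458 = -1197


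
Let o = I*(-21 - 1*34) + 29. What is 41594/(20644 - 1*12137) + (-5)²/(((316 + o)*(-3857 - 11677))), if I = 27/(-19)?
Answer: 1038962075003/212493562704 ≈ 4.8894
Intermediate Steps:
I = -27/19 (I = 27*(-1/19) = -27/19 ≈ -1.4211)
o = 2036/19 (o = -27*(-21 - 1*34)/19 + 29 = -27*(-21 - 34)/19 + 29 = -27/19*(-55) + 29 = 1485/19 + 29 = 2036/19 ≈ 107.16)
41594/(20644 - 1*12137) + (-5)²/(((316 + o)*(-3857 - 11677))) = 41594/(20644 - 1*12137) + (-5)²/(((316 + 2036/19)*(-3857 - 11677))) = 41594/(20644 - 12137) + 25/(((8040/19)*(-15534))) = 41594/8507 + 25/(-124893360/19) = 41594*(1/8507) + 25*(-19/124893360) = 41594/8507 - 95/24978672 = 1038962075003/212493562704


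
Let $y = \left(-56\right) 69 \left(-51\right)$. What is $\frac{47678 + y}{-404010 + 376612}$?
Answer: $- \frac{122371}{13699} \approx -8.9328$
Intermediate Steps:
$y = 197064$ ($y = \left(-3864\right) \left(-51\right) = 197064$)
$\frac{47678 + y}{-404010 + 376612} = \frac{47678 + 197064}{-404010 + 376612} = \frac{244742}{-27398} = 244742 \left(- \frac{1}{27398}\right) = - \frac{122371}{13699}$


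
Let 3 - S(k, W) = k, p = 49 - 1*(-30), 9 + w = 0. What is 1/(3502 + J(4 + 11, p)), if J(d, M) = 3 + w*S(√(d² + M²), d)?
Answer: 1739/5786369 - 9*√6466/11572738 ≈ 0.00023800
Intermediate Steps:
w = -9 (w = -9 + 0 = -9)
p = 79 (p = 49 + 30 = 79)
S(k, W) = 3 - k
J(d, M) = -24 + 9*√(M² + d²) (J(d, M) = 3 - 9*(3 - √(d² + M²)) = 3 - 9*(3 - √(M² + d²)) = 3 + (-27 + 9*√(M² + d²)) = -24 + 9*√(M² + d²))
1/(3502 + J(4 + 11, p)) = 1/(3502 + (-24 + 9*√(79² + (4 + 11)²))) = 1/(3502 + (-24 + 9*√(6241 + 15²))) = 1/(3502 + (-24 + 9*√(6241 + 225))) = 1/(3502 + (-24 + 9*√6466)) = 1/(3478 + 9*√6466)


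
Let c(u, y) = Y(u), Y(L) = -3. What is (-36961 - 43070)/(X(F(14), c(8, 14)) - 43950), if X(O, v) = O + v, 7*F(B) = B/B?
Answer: 560217/307670 ≈ 1.8208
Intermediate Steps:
c(u, y) = -3
F(B) = ⅐ (F(B) = (B/B)/7 = (⅐)*1 = ⅐)
(-36961 - 43070)/(X(F(14), c(8, 14)) - 43950) = (-36961 - 43070)/((⅐ - 3) - 43950) = -80031/(-20/7 - 43950) = -80031/(-307670/7) = -80031*(-7/307670) = 560217/307670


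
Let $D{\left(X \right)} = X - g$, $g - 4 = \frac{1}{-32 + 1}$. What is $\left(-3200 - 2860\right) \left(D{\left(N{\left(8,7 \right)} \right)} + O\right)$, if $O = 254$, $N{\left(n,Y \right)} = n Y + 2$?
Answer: $- \frac{57866940}{31} \approx -1.8667 \cdot 10^{6}$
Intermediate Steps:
$N{\left(n,Y \right)} = 2 + Y n$ ($N{\left(n,Y \right)} = Y n + 2 = 2 + Y n$)
$g = \frac{123}{31}$ ($g = 4 + \frac{1}{-32 + 1} = 4 + \frac{1}{-31} = 4 - \frac{1}{31} = \frac{123}{31} \approx 3.9677$)
$D{\left(X \right)} = - \frac{123}{31} + X$ ($D{\left(X \right)} = X - \frac{123}{31} = - \frac{123}{31} + X$)
$\left(-3200 - 2860\right) \left(D{\left(N{\left(8,7 \right)} \right)} + O\right) = \left(-3200 - 2860\right) \left(\left(- \frac{123}{31} + \left(2 + 7 \cdot 8\right)\right) + 254\right) = - 6060 \left(\left(- \frac{123}{31} + \left(2 + 56\right)\right) + 254\right) = - 6060 \left(\left(- \frac{123}{31} + 58\right) + 254\right) = - 6060 \left(\frac{1675}{31} + 254\right) = \left(-6060\right) \frac{9549}{31} = - \frac{57866940}{31}$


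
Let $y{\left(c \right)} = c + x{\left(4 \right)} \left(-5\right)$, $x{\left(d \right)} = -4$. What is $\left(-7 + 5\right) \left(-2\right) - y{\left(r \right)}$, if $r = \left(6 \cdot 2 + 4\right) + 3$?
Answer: $-35$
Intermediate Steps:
$r = 19$ ($r = \left(12 + 4\right) + 3 = 16 + 3 = 19$)
$y{\left(c \right)} = 20 + c$ ($y{\left(c \right)} = c - -20 = c + 20 = 20 + c$)
$\left(-7 + 5\right) \left(-2\right) - y{\left(r \right)} = \left(-7 + 5\right) \left(-2\right) - \left(20 + 19\right) = \left(-2\right) \left(-2\right) - 39 = 4 - 39 = -35$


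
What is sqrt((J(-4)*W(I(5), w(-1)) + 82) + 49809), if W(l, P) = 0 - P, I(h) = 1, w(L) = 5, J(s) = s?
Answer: sqrt(49911) ≈ 223.41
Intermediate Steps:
W(l, P) = -P
sqrt((J(-4)*W(I(5), w(-1)) + 82) + 49809) = sqrt((-(-4)*5 + 82) + 49809) = sqrt((-4*(-5) + 82) + 49809) = sqrt((20 + 82) + 49809) = sqrt(102 + 49809) = sqrt(49911)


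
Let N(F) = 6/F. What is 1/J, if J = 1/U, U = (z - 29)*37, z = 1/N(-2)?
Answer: -3256/3 ≈ -1085.3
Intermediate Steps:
z = -⅓ (z = 1/(6/(-2)) = 1/(6*(-½)) = 1/(-3) = -⅓ ≈ -0.33333)
U = -3256/3 (U = (-⅓ - 29)*37 = -88/3*37 = -3256/3 ≈ -1085.3)
J = -3/3256 (J = 1/(-3256/3) = -3/3256 ≈ -0.00092138)
1/J = 1/(-3/3256) = -3256/3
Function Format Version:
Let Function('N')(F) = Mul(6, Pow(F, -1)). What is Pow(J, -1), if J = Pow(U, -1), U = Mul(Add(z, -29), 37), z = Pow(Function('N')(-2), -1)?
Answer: Rational(-3256, 3) ≈ -1085.3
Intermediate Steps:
z = Rational(-1, 3) (z = Pow(Mul(6, Pow(-2, -1)), -1) = Pow(Mul(6, Rational(-1, 2)), -1) = Pow(-3, -1) = Rational(-1, 3) ≈ -0.33333)
U = Rational(-3256, 3) (U = Mul(Add(Rational(-1, 3), -29), 37) = Mul(Rational(-88, 3), 37) = Rational(-3256, 3) ≈ -1085.3)
J = Rational(-3, 3256) (J = Pow(Rational(-3256, 3), -1) = Rational(-3, 3256) ≈ -0.00092138)
Pow(J, -1) = Pow(Rational(-3, 3256), -1) = Rational(-3256, 3)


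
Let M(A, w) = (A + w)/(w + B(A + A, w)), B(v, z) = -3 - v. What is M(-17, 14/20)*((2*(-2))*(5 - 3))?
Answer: 1304/317 ≈ 4.1136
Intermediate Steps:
M(A, w) = (A + w)/(-3 + w - 2*A) (M(A, w) = (A + w)/(w + (-3 - (A + A))) = (A + w)/(w + (-3 - 2*A)) = (A + w)/(-3 + w - 2*A))
M(-17, 14/20)*((2*(-2))*(5 - 3)) = ((-17 + 14/20)/(-3 + 14/20 - 2*(-17)))*((2*(-2))*(5 - 3)) = ((-17 + 14*(1/20))/(-3 + 14*(1/20) + 34))*(-4*2) = ((-17 + 7/10)/(-3 + 7/10 + 34))*(-8) = (-163/10/(317/10))*(-8) = ((10/317)*(-163/10))*(-8) = -163/317*(-8) = 1304/317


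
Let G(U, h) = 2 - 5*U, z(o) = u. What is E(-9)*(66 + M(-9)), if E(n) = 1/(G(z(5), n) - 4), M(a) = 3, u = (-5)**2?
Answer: -69/127 ≈ -0.54331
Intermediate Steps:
u = 25
z(o) = 25
E(n) = -1/127 (E(n) = 1/((2 - 5*25) - 4) = 1/((2 - 125) - 4) = 1/(-123 - 4) = 1/(-127) = -1/127)
E(-9)*(66 + M(-9)) = -(66 + 3)/127 = -1/127*69 = -69/127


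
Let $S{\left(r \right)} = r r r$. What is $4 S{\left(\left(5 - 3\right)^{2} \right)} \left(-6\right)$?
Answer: $-1536$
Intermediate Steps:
$S{\left(r \right)} = r^{3}$ ($S{\left(r \right)} = r^{2} r = r^{3}$)
$4 S{\left(\left(5 - 3\right)^{2} \right)} \left(-6\right) = 4 \left(\left(5 - 3\right)^{2}\right)^{3} \left(-6\right) = 4 \left(2^{2}\right)^{3} \left(-6\right) = 4 \cdot 4^{3} \left(-6\right) = 4 \cdot 64 \left(-6\right) = 256 \left(-6\right) = -1536$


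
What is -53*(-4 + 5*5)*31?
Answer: -34503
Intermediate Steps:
-53*(-4 + 5*5)*31 = -53*(-4 + 25)*31 = -53*21*31 = -1113*31 = -34503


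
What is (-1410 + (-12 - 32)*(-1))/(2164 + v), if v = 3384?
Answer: -683/2774 ≈ -0.24621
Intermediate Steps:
(-1410 + (-12 - 32)*(-1))/(2164 + v) = (-1410 + (-12 - 32)*(-1))/(2164 + 3384) = (-1410 - 44*(-1))/5548 = (-1410 + 44)*(1/5548) = -1366*1/5548 = -683/2774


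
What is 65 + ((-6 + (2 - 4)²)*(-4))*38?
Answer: 369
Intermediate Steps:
65 + ((-6 + (2 - 4)²)*(-4))*38 = 65 + ((-6 + (-2)²)*(-4))*38 = 65 + ((-6 + 4)*(-4))*38 = 65 - 2*(-4)*38 = 65 + 8*38 = 65 + 304 = 369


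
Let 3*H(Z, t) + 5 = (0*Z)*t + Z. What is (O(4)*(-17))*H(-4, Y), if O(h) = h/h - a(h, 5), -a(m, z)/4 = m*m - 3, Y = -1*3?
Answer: 2703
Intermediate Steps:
Y = -3
H(Z, t) = -5/3 + Z/3 (H(Z, t) = -5/3 + ((0*Z)*t + Z)/3 = -5/3 + (0*t + Z)/3 = -5/3 + (0 + Z)/3 = -5/3 + Z/3)
a(m, z) = 12 - 4*m² (a(m, z) = -4*(m*m - 3) = -4*(m² - 3) = -4*(-3 + m²) = 12 - 4*m²)
O(h) = -11 + 4*h² (O(h) = h/h - (12 - 4*h²) = 1 + (-12 + 4*h²) = -11 + 4*h²)
(O(4)*(-17))*H(-4, Y) = ((-11 + 4*4²)*(-17))*(-5/3 + (⅓)*(-4)) = ((-11 + 4*16)*(-17))*(-5/3 - 4/3) = ((-11 + 64)*(-17))*(-3) = (53*(-17))*(-3) = -901*(-3) = 2703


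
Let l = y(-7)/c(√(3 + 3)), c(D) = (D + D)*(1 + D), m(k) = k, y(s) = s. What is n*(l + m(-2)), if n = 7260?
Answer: -19602 + 847*√6 ≈ -17527.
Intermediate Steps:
c(D) = 2*D*(1 + D) (c(D) = (2*D)*(1 + D) = 2*D*(1 + D))
l = -7*√6/(12*(1 + √6)) (l = -7*1/(2*(1 + √(3 + 3))*√(3 + 3)) = -7*√6/(12*(1 + √6)) ≈ -0.41423)
n*(l + m(-2)) = 7260*((-7/10 + 7*√6/60) - 2) = 7260*(-27/10 + 7*√6/60) = -19602 + 847*√6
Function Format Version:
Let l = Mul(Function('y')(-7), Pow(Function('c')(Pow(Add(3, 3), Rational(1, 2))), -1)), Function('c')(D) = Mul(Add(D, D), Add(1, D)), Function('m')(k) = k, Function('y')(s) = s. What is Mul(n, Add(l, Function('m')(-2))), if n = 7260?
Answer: Add(-19602, Mul(847, Pow(6, Rational(1, 2)))) ≈ -17527.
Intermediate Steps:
Function('c')(D) = Mul(2, D, Add(1, D)) (Function('c')(D) = Mul(Mul(2, D), Add(1, D)) = Mul(2, D, Add(1, D)))
l = Mul(Rational(-7, 12), Pow(6, Rational(1, 2)), Pow(Add(1, Pow(6, Rational(1, 2))), -1)) (l = Mul(-7, Pow(Mul(2, Pow(Add(3, 3), Rational(1, 2)), Add(1, Pow(Add(3, 3), Rational(1, 2)))), -1)) = Mul(-7, Pow(Mul(2, Pow(6, Rational(1, 2)), Add(1, Pow(6, Rational(1, 2)))), -1)) = Mul(-7, Mul(Rational(1, 12), Pow(6, Rational(1, 2)), Pow(Add(1, Pow(6, Rational(1, 2))), -1))) = Mul(Rational(-7, 12), Pow(6, Rational(1, 2)), Pow(Add(1, Pow(6, Rational(1, 2))), -1)) ≈ -0.41423)
Mul(n, Add(l, Function('m')(-2))) = Mul(7260, Add(Add(Rational(-7, 10), Mul(Rational(7, 60), Pow(6, Rational(1, 2)))), -2)) = Mul(7260, Add(Rational(-27, 10), Mul(Rational(7, 60), Pow(6, Rational(1, 2))))) = Add(-19602, Mul(847, Pow(6, Rational(1, 2))))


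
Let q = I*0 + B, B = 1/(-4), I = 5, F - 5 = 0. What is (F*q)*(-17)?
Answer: 85/4 ≈ 21.250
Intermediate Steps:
F = 5 (F = 5 + 0 = 5)
B = -¼ (B = 1*(-¼) = -¼ ≈ -0.25000)
q = -¼ (q = 5*0 - ¼ = 0 - ¼ = -¼ ≈ -0.25000)
(F*q)*(-17) = (5*(-¼))*(-17) = -5/4*(-17) = 85/4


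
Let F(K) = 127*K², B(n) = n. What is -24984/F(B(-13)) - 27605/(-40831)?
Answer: -427635589/876355753 ≈ -0.48797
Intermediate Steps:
-24984/F(B(-13)) - 27605/(-40831) = -24984/(127*(-13)²) - 27605/(-40831) = -24984/(127*169) - 27605*(-1/40831) = -24984/21463 + 27605/40831 = -427635589/876355753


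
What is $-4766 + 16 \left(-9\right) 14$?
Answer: $-6782$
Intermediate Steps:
$-4766 + 16 \left(-9\right) 14 = -4766 - 2016 = -6782$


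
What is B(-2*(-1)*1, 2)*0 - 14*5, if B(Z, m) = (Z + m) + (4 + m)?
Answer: -70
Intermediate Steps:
B(Z, m) = 4 + Z + 2*m
B(-2*(-1)*1, 2)*0 - 14*5 = (4 - 2*(-1)*1 + 2*2)*0 - 14*5 = (4 + 2*1 + 4)*0 - 70 = (4 + 2 + 4)*0 - 70 = 10*0 - 70 = 0 - 70 = -70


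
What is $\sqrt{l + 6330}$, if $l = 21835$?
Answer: $\sqrt{28165} \approx 167.82$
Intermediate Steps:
$\sqrt{l + 6330} = \sqrt{21835 + 6330} = \sqrt{28165}$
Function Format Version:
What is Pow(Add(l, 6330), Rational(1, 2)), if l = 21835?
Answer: Pow(28165, Rational(1, 2)) ≈ 167.82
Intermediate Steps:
Pow(Add(l, 6330), Rational(1, 2)) = Pow(Add(21835, 6330), Rational(1, 2)) = Pow(28165, Rational(1, 2))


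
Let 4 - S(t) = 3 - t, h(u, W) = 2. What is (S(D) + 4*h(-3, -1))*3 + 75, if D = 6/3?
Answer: 108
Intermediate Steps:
D = 2 (D = 6*(⅓) = 2)
S(t) = 1 + t (S(t) = 4 - (3 - t) = 4 + (-3 + t) = 1 + t)
(S(D) + 4*h(-3, -1))*3 + 75 = ((1 + 2) + 4*2)*3 + 75 = (3 + 8)*3 + 75 = 11*3 + 75 = 33 + 75 = 108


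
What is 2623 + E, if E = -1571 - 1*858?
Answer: 194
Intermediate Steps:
E = -2429 (E = -1571 - 858 = -2429)
2623 + E = 2623 - 2429 = 194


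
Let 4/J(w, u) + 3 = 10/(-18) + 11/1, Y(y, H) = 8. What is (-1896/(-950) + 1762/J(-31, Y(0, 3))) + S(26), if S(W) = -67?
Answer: 27482039/8550 ≈ 3214.3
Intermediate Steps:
J(w, u) = 36/67 (J(w, u) = 4/(-3 + (10/(-18) + 11/1)) = 4/(-3 + (10*(-1/18) + 11*1)) = 4/(-3 + (-5/9 + 11)) = 4/(-3 + 94/9) = 4/(67/9) = 4*(9/67) = 36/67)
(-1896/(-950) + 1762/J(-31, Y(0, 3))) + S(26) = (-1896/(-950) + 1762/(36/67)) - 67 = (-1896*(-1/950) + 1762*(67/36)) - 67 = (948/475 + 59027/18) - 67 = 28054889/8550 - 67 = 27482039/8550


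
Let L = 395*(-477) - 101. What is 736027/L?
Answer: -736027/188516 ≈ -3.9043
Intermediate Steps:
L = -188516 (L = -188415 - 101 = -188516)
736027/L = 736027/(-188516) = 736027*(-1/188516) = -736027/188516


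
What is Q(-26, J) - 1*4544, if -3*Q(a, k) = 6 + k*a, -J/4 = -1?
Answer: -13534/3 ≈ -4511.3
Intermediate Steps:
J = 4 (J = -4*(-1) = 4)
Q(a, k) = -2 - a*k/3 (Q(a, k) = -(6 + k*a)/3 = -(6 + a*k)/3 = -2 - a*k/3)
Q(-26, J) - 1*4544 = (-2 - 1/3*(-26)*4) - 1*4544 = (-2 + 104/3) - 4544 = 98/3 - 4544 = -13534/3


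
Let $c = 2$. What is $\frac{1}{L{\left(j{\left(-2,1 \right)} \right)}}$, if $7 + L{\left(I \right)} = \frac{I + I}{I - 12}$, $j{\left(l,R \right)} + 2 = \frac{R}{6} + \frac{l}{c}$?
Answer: $- \frac{89}{589} \approx -0.1511$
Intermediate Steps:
$j{\left(l,R \right)} = -2 + \frac{l}{2} + \frac{R}{6}$ ($j{\left(l,R \right)} = -2 + \left(\frac{R}{6} + \frac{l}{2}\right) = -2 + \left(\frac{l}{2} + \frac{R}{6}\right) = -2 + \frac{l}{2} + \frac{R}{6}$)
$L{\left(I \right)} = -7 + \frac{2 I}{-12 + I}$ ($L{\left(I \right)} = -7 + \frac{I + I}{I - 12} = -7 + \frac{2 I}{-12 + I}$)
$\frac{1}{L{\left(j{\left(-2,1 \right)} \right)}} = \frac{1}{\frac{1}{-12 + \left(-2 + \frac{1}{2} \left(-2\right) + \frac{1}{6} \cdot 1\right)} \left(84 - 5 \left(-2 + \frac{1}{2} \left(-2\right) + \frac{1}{6} \cdot 1\right)\right)} = \frac{1}{\frac{1}{-12 - \frac{17}{6}} \left(84 - 5 \left(-2 - 1 + \frac{1}{6}\right)\right)} = \frac{1}{\frac{1}{-12 - \frac{17}{6}} \left(84 - - \frac{85}{6}\right)} = \frac{1}{\frac{1}{- \frac{89}{6}} \left(84 + \frac{85}{6}\right)} = \frac{1}{\left(- \frac{6}{89}\right) \frac{589}{6}} = \frac{1}{- \frac{589}{89}} = - \frac{89}{589}$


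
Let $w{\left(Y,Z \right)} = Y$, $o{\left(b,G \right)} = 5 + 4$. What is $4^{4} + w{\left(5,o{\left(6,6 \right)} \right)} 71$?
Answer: $611$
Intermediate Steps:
$o{\left(b,G \right)} = 9$
$4^{4} + w{\left(5,o{\left(6,6 \right)} \right)} 71 = 4^{4} + 5 \cdot 71 = 256 + 355 = 611$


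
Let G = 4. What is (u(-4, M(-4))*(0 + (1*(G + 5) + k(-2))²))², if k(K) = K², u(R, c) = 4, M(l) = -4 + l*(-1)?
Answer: 456976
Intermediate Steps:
M(l) = -4 - l
(u(-4, M(-4))*(0 + (1*(G + 5) + k(-2))²))² = (4*(0 + (1*(4 + 5) + (-2)²)²))² = (4*(0 + (1*9 + 4)²))² = (4*(0 + (9 + 4)²))² = (4*(0 + 13²))² = (4*(0 + 169))² = (4*169)² = 676² = 456976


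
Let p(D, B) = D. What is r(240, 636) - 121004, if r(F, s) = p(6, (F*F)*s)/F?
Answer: -4840159/40 ≈ -1.2100e+5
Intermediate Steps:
r(F, s) = 6/F
r(240, 636) - 121004 = 6/240 - 121004 = 6*(1/240) - 121004 = 1/40 - 121004 = -4840159/40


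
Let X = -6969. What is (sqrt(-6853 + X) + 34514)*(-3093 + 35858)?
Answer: 1130851210 + 32765*I*sqrt(13822) ≈ 1.1309e+9 + 3.8521e+6*I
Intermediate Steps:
(sqrt(-6853 + X) + 34514)*(-3093 + 35858) = (sqrt(-6853 - 6969) + 34514)*(-3093 + 35858) = (sqrt(-13822) + 34514)*32765 = (I*sqrt(13822) + 34514)*32765 = (34514 + I*sqrt(13822))*32765 = 1130851210 + 32765*I*sqrt(13822)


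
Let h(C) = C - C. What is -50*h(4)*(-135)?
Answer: 0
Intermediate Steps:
h(C) = 0
-50*h(4)*(-135) = -50*0*(-135) = 0*(-135) = 0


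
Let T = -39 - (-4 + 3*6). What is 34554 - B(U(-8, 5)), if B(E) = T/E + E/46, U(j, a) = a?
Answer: 7949833/230 ≈ 34565.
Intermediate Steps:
T = -53 (T = -39 - (-4 + 18) = -39 - 1*14 = -39 - 14 = -53)
B(E) = -53/E + E/46
34554 - B(U(-8, 5)) = 34554 - (-53/5 + (1/46)*5) = 34554 - (-53*⅕ + 5/46) = 34554 - (-53/5 + 5/46) = 34554 - 1*(-2413/230) = 34554 + 2413/230 = 7949833/230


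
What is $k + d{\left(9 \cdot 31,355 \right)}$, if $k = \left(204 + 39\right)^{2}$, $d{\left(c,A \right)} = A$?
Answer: $59404$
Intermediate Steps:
$k = 59049$ ($k = 243^{2} = 59049$)
$k + d{\left(9 \cdot 31,355 \right)} = 59049 + 355 = 59404$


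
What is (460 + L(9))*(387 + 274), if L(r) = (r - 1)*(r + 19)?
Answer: 452124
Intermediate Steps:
L(r) = (-1 + r)*(19 + r)
(460 + L(9))*(387 + 274) = (460 + (-19 + 9² + 18*9))*(387 + 274) = (460 + (-19 + 81 + 162))*661 = (460 + 224)*661 = 684*661 = 452124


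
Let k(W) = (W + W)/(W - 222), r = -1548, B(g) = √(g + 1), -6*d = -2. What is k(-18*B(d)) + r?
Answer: -2100660/1357 + 148*√3/1357 ≈ -1547.8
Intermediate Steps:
d = ⅓ (d = -⅙*(-2) = ⅓ ≈ 0.33333)
B(g) = √(1 + g)
k(W) = 2*W/(-222 + W) (k(W) = (2*W)/(-222 + W) = 2*W/(-222 + W))
k(-18*B(d)) + r = 2*(-18*√(1 + ⅓))/(-222 - 18*√(1 + ⅓)) - 1548 = 2*(-12*√3)/(-222 - 12*√3) - 1548 = -24*√3/(-222 - 12*√3) - 1548 = -1548 - 24*√3/(-222 - 12*√3)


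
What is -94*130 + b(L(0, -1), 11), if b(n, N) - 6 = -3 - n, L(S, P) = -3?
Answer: -12214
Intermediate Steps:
b(n, N) = 3 - n (b(n, N) = 6 + (-3 - n) = 3 - n)
-94*130 + b(L(0, -1), 11) = -94*130 + (3 - 1*(-3)) = -12220 + (3 + 3) = -12220 + 6 = -12214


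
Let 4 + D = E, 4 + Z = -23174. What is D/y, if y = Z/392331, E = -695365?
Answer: 90938271713/7726 ≈ 1.1770e+7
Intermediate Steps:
Z = -23178 (Z = -4 - 23174 = -23178)
D = -695369 (D = -4 - 695365 = -695369)
y = -7726/130777 (y = -23178/392331 = -23178*1/392331 = -7726/130777 ≈ -0.059078)
D/y = -695369/(-7726/130777) = -695369*(-130777/7726) = 90938271713/7726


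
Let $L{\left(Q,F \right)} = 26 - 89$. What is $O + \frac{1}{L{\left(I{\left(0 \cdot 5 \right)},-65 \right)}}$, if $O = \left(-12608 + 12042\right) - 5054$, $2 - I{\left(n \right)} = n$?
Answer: $- \frac{354061}{63} \approx -5620.0$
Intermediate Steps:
$I{\left(n \right)} = 2 - n$
$L{\left(Q,F \right)} = -63$
$O = -5620$ ($O = -566 - 5054 = -5620$)
$O + \frac{1}{L{\left(I{\left(0 \cdot 5 \right)},-65 \right)}} = -5620 + \frac{1}{-63} = -5620 - \frac{1}{63} = - \frac{354061}{63}$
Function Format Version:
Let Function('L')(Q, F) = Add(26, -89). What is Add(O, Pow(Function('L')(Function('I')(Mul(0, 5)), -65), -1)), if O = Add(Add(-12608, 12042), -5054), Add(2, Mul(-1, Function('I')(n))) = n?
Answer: Rational(-354061, 63) ≈ -5620.0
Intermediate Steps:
Function('I')(n) = Add(2, Mul(-1, n))
Function('L')(Q, F) = -63
O = -5620 (O = Add(-566, -5054) = -5620)
Add(O, Pow(Function('L')(Function('I')(Mul(0, 5)), -65), -1)) = Add(-5620, Pow(-63, -1)) = Add(-5620, Rational(-1, 63)) = Rational(-354061, 63)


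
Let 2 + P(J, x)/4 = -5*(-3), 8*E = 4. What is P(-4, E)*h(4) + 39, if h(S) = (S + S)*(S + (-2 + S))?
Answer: 2535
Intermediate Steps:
E = 1/2 (E = (1/8)*4 = 1/2 ≈ 0.50000)
h(S) = 2*S*(-2 + 2*S) (h(S) = (2*S)*(-2 + 2*S) = 2*S*(-2 + 2*S))
P(J, x) = 52 (P(J, x) = -8 + 4*(-5*(-3)) = -8 + 4*15 = -8 + 60 = 52)
P(-4, E)*h(4) + 39 = 52*(4*4*(-1 + 4)) + 39 = 52*(4*4*3) + 39 = 52*48 + 39 = 2496 + 39 = 2535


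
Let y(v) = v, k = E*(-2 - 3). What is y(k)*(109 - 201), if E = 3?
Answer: 1380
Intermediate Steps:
k = -15 (k = 3*(-2 - 3) = 3*(-5) = -15)
y(k)*(109 - 201) = -15*(109 - 201) = -15*(-92) = 1380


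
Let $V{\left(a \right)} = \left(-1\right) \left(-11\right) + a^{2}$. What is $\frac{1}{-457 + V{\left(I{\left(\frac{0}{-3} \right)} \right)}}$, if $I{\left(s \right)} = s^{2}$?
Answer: $- \frac{1}{446} \approx -0.0022422$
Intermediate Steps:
$V{\left(a \right)} = 11 + a^{2}$
$\frac{1}{-457 + V{\left(I{\left(\frac{0}{-3} \right)} \right)}} = \frac{1}{-457 + \left(11 + \left(\left(\frac{0}{-3}\right)^{2}\right)^{2}\right)} = \frac{1}{-457 + \left(11 + \left(\left(0 \left(- \frac{1}{3}\right)\right)^{2}\right)^{2}\right)} = \frac{1}{-457 + \left(11 + \left(0^{2}\right)^{2}\right)} = \frac{1}{-457 + \left(11 + 0^{2}\right)} = \frac{1}{-457 + \left(11 + 0\right)} = \frac{1}{-457 + 11} = \frac{1}{-446} = - \frac{1}{446}$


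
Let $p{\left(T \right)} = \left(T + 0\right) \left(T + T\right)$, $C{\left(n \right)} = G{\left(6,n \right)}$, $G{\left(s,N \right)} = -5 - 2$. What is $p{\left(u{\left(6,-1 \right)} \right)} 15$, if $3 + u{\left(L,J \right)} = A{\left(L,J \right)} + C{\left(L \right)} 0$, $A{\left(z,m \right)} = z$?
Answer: $270$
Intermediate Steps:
$G{\left(s,N \right)} = -7$
$C{\left(n \right)} = -7$
$u{\left(L,J \right)} = -3 + L$ ($u{\left(L,J \right)} = -3 + \left(L - 0\right) = -3 + \left(L + 0\right) = -3 + L$)
$p{\left(T \right)} = 2 T^{2}$ ($p{\left(T \right)} = T 2 T = 2 T^{2}$)
$p{\left(u{\left(6,-1 \right)} \right)} 15 = 2 \left(-3 + 6\right)^{2} \cdot 15 = 2 \cdot 3^{2} \cdot 15 = 2 \cdot 9 \cdot 15 = 18 \cdot 15 = 270$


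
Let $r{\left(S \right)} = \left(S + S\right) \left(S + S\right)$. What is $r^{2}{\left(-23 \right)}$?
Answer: $4477456$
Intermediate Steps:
$r{\left(S \right)} = 4 S^{2}$ ($r{\left(S \right)} = 2 S 2 S = 4 S^{2}$)
$r^{2}{\left(-23 \right)} = \left(4 \left(-23\right)^{2}\right)^{2} = \left(4 \cdot 529\right)^{2} = 2116^{2} = 4477456$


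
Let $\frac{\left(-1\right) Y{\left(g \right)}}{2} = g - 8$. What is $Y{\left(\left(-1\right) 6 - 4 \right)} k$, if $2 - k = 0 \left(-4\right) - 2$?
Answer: $144$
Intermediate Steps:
$Y{\left(g \right)} = 16 - 2 g$ ($Y{\left(g \right)} = - 2 \left(g - 8\right) = - 2 \left(-8 + g\right) = 16 - 2 g$)
$k = 4$ ($k = 2 - \left(0 \left(-4\right) - 2\right) = 2 - \left(0 - 2\right) = 2 - -2 = 2 + 2 = 4$)
$Y{\left(\left(-1\right) 6 - 4 \right)} k = \left(16 - 2 \left(\left(-1\right) 6 - 4\right)\right) 4 = \left(16 - 2 \left(-6 - 4\right)\right) 4 = \left(16 - -20\right) 4 = \left(16 + 20\right) 4 = 36 \cdot 4 = 144$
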